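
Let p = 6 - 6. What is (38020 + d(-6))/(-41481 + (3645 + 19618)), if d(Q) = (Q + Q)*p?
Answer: -19010/9109 ≈ -2.0869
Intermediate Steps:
p = 0
d(Q) = 0 (d(Q) = (Q + Q)*0 = (2*Q)*0 = 0)
(38020 + d(-6))/(-41481 + (3645 + 19618)) = (38020 + 0)/(-41481 + (3645 + 19618)) = 38020/(-41481 + 23263) = 38020/(-18218) = 38020*(-1/18218) = -19010/9109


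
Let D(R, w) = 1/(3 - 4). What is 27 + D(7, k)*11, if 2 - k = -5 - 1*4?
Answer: 16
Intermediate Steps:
k = 11 (k = 2 - (-5 - 1*4) = 2 - (-5 - 4) = 2 - 1*(-9) = 2 + 9 = 11)
D(R, w) = -1 (D(R, w) = 1/(-1) = -1)
27 + D(7, k)*11 = 27 - 1*11 = 27 - 11 = 16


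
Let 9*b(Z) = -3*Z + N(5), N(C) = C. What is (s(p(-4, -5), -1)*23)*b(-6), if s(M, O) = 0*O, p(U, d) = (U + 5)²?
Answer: 0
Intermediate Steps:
p(U, d) = (5 + U)²
b(Z) = 5/9 - Z/3 (b(Z) = (-3*Z + 5)/9 = (5 - 3*Z)/9 = 5/9 - Z/3)
s(M, O) = 0
(s(p(-4, -5), -1)*23)*b(-6) = (0*23)*(5/9 - ⅓*(-6)) = 0*(5/9 + 2) = 0*(23/9) = 0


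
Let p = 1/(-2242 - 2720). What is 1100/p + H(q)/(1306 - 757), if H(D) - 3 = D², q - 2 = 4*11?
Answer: -2996549681/549 ≈ -5.4582e+6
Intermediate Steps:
q = 46 (q = 2 + 4*11 = 2 + 44 = 46)
H(D) = 3 + D²
p = -1/4962 (p = 1/(-4962) = -1/4962 ≈ -0.00020153)
1100/p + H(q)/(1306 - 757) = 1100/(-1/4962) + (3 + 46²)/(1306 - 757) = 1100*(-4962) + (3 + 2116)/549 = -5458200 + 2119*(1/549) = -5458200 + 2119/549 = -2996549681/549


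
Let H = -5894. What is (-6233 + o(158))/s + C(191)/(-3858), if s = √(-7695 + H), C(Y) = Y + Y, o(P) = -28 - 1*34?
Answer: -191/1929 + 6295*I*√13589/13589 ≈ -0.099015 + 54.001*I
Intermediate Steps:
o(P) = -62 (o(P) = -28 - 34 = -62)
C(Y) = 2*Y
s = I*√13589 (s = √(-7695 - 5894) = √(-13589) = I*√13589 ≈ 116.57*I)
(-6233 + o(158))/s + C(191)/(-3858) = (-6233 - 62)/((I*√13589)) + (2*191)/(-3858) = -(-6295)*I*√13589/13589 + 382*(-1/3858) = 6295*I*√13589/13589 - 191/1929 = -191/1929 + 6295*I*√13589/13589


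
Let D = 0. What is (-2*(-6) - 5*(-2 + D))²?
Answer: 484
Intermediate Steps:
(-2*(-6) - 5*(-2 + D))² = (-2*(-6) - 5*(-2 + 0))² = (12 - 5*(-2))² = (12 + 10)² = 22² = 484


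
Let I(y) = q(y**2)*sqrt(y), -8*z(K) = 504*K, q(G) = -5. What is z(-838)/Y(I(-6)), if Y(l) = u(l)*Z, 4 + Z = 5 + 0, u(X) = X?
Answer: 8799*I*sqrt(6)/5 ≈ 4310.6*I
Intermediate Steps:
Z = 1 (Z = -4 + (5 + 0) = -4 + 5 = 1)
z(K) = -63*K
I(y) = -5*sqrt(y)
Y(l) = l (Y(l) = l*1 = l)
z(-838)/Y(I(-6)) = (-63*(-838))/((-5*I*sqrt(6))) = 52794/((-5*I*sqrt(6))) = 52794*(I*sqrt(6)/30) = 8799*I*sqrt(6)/5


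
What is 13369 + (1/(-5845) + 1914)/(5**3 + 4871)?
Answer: 390407645109/29201620 ≈ 13369.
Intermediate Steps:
13369 + (1/(-5845) + 1914)/(5**3 + 4871) = 13369 + (-1/5845 + 1914)/(125 + 4871) = 13369 + (11187329/5845)/4996 = 13369 + (11187329/5845)*(1/4996) = 13369 + 11187329/29201620 = 390407645109/29201620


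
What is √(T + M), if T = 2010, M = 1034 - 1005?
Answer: √2039 ≈ 45.155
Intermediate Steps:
M = 29
√(T + M) = √(2010 + 29) = √2039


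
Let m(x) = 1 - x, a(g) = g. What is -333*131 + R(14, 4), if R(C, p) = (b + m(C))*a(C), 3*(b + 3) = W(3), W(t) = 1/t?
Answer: -394609/9 ≈ -43845.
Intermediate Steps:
b = -26/9 (b = -3 + (⅓)/3 = -3 + (⅓)*(⅓) = -3 + ⅑ = -26/9 ≈ -2.8889)
R(C, p) = C*(-17/9 - C) (R(C, p) = (-26/9 + (1 - C))*C = (-17/9 - C)*C = C*(-17/9 - C))
-333*131 + R(14, 4) = -333*131 - ⅑*14*(17 + 9*14) = -43623 - ⅑*14*(17 + 126) = -43623 - ⅑*14*143 = -43623 - 2002/9 = -394609/9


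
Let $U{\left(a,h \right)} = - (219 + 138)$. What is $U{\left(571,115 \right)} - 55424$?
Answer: $-55781$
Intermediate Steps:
$U{\left(a,h \right)} = -357$ ($U{\left(a,h \right)} = \left(-1\right) 357 = -357$)
$U{\left(571,115 \right)} - 55424 = -357 - 55424 = -55781$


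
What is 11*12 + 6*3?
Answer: 150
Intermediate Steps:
11*12 + 6*3 = 132 + 18 = 150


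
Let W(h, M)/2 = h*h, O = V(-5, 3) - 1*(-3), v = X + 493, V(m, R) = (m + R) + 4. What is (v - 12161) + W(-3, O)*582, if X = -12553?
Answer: -13745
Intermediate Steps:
V(m, R) = 4 + R + m (V(m, R) = (R + m) + 4 = 4 + R + m)
v = -12060 (v = -12553 + 493 = -12060)
O = 5 (O = (4 + 3 - 5) - 1*(-3) = 2 + 3 = 5)
W(h, M) = 2*h² (W(h, M) = 2*(h*h) = 2*h²)
(v - 12161) + W(-3, O)*582 = (-12060 - 12161) + (2*(-3)²)*582 = -24221 + (2*9)*582 = -24221 + 18*582 = -24221 + 10476 = -13745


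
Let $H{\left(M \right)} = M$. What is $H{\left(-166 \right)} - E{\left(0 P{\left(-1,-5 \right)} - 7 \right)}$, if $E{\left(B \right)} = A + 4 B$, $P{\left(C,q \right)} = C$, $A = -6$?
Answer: $-132$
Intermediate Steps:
$E{\left(B \right)} = -6 + 4 B$
$H{\left(-166 \right)} - E{\left(0 P{\left(-1,-5 \right)} - 7 \right)} = -166 - \left(-6 + 4 \left(0 \left(-1\right) - 7\right)\right) = -166 - \left(-6 + 4 \left(0 - 7\right)\right) = -166 - \left(-6 + 4 \left(-7\right)\right) = -166 - \left(-6 - 28\right) = -166 - -34 = -166 + 34 = -132$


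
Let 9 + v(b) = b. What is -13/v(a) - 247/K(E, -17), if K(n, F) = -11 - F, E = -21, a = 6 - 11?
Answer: -845/21 ≈ -40.238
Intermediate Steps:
a = -5
v(b) = -9 + b
-13/v(a) - 247/K(E, -17) = -13/(-9 - 5) - 247/(-11 - 1*(-17)) = -13/(-14) - 247/(-11 + 17) = -13*(-1/14) - 247/6 = 13/14 - 247*⅙ = 13/14 - 247/6 = -845/21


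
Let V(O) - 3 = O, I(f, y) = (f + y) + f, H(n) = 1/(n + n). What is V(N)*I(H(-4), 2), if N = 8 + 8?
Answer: 133/4 ≈ 33.250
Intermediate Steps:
H(n) = 1/(2*n)
I(f, y) = y + 2*f
N = 16
V(O) = 3 + O
V(N)*I(H(-4), 2) = (3 + 16)*(2 + 2*((1/2)/(-4))) = 19*(2 + 2*((1/2)*(-1/4))) = 19*(2 + 2*(-1/8)) = 19*(2 - 1/4) = 19*(7/4) = 133/4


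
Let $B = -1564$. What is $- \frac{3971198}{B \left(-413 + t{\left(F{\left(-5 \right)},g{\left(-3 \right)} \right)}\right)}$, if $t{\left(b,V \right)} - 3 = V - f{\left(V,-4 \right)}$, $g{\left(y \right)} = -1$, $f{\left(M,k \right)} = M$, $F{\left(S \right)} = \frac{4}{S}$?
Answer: $- \frac{1985599}{320620} \approx -6.193$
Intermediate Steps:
$t{\left(b,V \right)} = 3$ ($t{\left(b,V \right)} = 3 + \left(V - V\right) = 3 + 0 = 3$)
$- \frac{3971198}{B \left(-413 + t{\left(F{\left(-5 \right)},g{\left(-3 \right)} \right)}\right)} = - \frac{3971198}{\left(-1564\right) \left(-413 + 3\right)} = - \frac{3971198}{\left(-1564\right) \left(-410\right)} = - \frac{3971198}{641240} = \left(-3971198\right) \frac{1}{641240} = - \frac{1985599}{320620}$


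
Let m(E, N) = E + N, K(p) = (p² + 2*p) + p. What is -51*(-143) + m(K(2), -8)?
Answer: 7295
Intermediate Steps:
K(p) = p² + 3*p
-51*(-143) + m(K(2), -8) = -51*(-143) + (2*(3 + 2) - 8) = 7293 + (2*5 - 8) = 7293 + (10 - 8) = 7293 + 2 = 7295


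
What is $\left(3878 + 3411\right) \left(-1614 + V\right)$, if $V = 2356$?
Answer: $5408438$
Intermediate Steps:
$\left(3878 + 3411\right) \left(-1614 + V\right) = \left(3878 + 3411\right) \left(-1614 + 2356\right) = 7289 \cdot 742 = 5408438$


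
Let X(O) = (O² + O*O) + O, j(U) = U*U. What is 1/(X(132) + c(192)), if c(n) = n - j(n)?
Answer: -1/1692 ≈ -0.00059102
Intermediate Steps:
j(U) = U²
X(O) = O + 2*O² (X(O) = (O² + O²) + O = 2*O² + O = O + 2*O²)
c(n) = n - n²
1/(X(132) + c(192)) = 1/(132*(1 + 2*132) + 192*(1 - 1*192)) = 1/(132*(1 + 264) + 192*(1 - 192)) = 1/(132*265 + 192*(-191)) = 1/(34980 - 36672) = 1/(-1692) = -1/1692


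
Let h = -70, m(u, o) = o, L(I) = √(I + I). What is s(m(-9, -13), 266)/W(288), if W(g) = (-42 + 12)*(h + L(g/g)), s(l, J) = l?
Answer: -91/14694 - 13*√2/146940 ≈ -0.0063181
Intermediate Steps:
L(I) = √2*√I (L(I) = √(2*I) = √2*√I)
W(g) = 2100 - 30*√2 (W(g) = (-42 + 12)*(-70 + √2*√(g/g)) = -30*(-70 + √2*√1) = -30*(-70 + √2*1) = -30*(-70 + √2) = 2100 - 30*√2)
s(m(-9, -13), 266)/W(288) = -13/(2100 - 30*√2)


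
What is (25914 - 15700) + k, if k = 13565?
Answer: 23779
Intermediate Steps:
(25914 - 15700) + k = (25914 - 15700) + 13565 = 10214 + 13565 = 23779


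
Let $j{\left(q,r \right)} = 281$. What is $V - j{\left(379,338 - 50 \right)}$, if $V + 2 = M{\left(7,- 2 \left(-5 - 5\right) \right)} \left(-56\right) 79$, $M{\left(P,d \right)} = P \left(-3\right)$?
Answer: $92621$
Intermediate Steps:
$M{\left(P,d \right)} = - 3 P$
$V = 92902$ ($V = -2 + \left(-3\right) 7 \left(-56\right) 79 = -2 + \left(-21\right) \left(-56\right) 79 = -2 + 1176 \cdot 79 = -2 + 92904 = 92902$)
$V - j{\left(379,338 - 50 \right)} = 92902 - 281 = 92621$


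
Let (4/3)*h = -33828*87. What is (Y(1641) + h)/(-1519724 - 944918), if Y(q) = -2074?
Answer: 2209351/2464642 ≈ 0.89642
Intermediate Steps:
h = -2207277 (h = 3*(-33828*87)/4 = (3/4)*(-2943036) = -2207277)
(Y(1641) + h)/(-1519724 - 944918) = (-2074 - 2207277)/(-1519724 - 944918) = -2209351/(-2464642) = -2209351*(-1/2464642) = 2209351/2464642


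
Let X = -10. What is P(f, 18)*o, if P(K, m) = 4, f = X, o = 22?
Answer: 88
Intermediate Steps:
f = -10
P(f, 18)*o = 4*22 = 88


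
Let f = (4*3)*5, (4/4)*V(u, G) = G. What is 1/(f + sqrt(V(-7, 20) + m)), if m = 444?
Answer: 15/784 - sqrt(29)/784 ≈ 0.012264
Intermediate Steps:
V(u, G) = G
f = 60 (f = 12*5 = 60)
1/(f + sqrt(V(-7, 20) + m)) = 1/(60 + sqrt(20 + 444)) = 1/(60 + sqrt(464)) = 1/(60 + 4*sqrt(29))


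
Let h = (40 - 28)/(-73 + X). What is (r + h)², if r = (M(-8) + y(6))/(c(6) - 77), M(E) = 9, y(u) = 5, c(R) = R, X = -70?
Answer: 8145316/103083409 ≈ 0.079017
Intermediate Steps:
h = -12/143 (h = (40 - 28)/(-73 - 70) = 12/(-143) = 12*(-1/143) = -12/143 ≈ -0.083916)
r = -14/71 (r = (9 + 5)/(6 - 77) = 14/(-71) = 14*(-1/71) = -14/71 ≈ -0.19718)
(r + h)² = (-14/71 - 12/143)² = (-2854/10153)² = 8145316/103083409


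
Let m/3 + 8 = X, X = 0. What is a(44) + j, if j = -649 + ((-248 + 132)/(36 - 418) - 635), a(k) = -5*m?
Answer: -222266/191 ≈ -1163.7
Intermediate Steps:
m = -24 (m = -24 + 3*0 = -24 + 0 = -24)
a(k) = 120 (a(k) = -5*(-24) = 120)
j = -245186/191 (j = -649 + (-116/(-382) - 635) = -649 + (-116*(-1/382) - 635) = -649 + (58/191 - 635) = -649 - 121227/191 = -245186/191 ≈ -1283.7)
a(44) + j = 120 - 245186/191 = -222266/191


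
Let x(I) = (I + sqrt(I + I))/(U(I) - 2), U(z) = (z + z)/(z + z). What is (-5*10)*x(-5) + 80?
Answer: -170 + 50*I*sqrt(10) ≈ -170.0 + 158.11*I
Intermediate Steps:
U(z) = 1 (U(z) = (2*z)/((2*z)) = (2*z)*(1/(2*z)) = 1)
x(I) = -I - sqrt(2)*sqrt(I) (x(I) = (I + sqrt(I + I))/(1 - 2) = (I + sqrt(2*I))/(-1) = (I + sqrt(2)*sqrt(I))*(-1) = -I - sqrt(2)*sqrt(I))
(-5*10)*x(-5) + 80 = (-5*10)*(-1*(-5) - sqrt(2)*sqrt(-5)) + 80 = -50*(5 - sqrt(2)*I*sqrt(5)) + 80 = -50*(5 - I*sqrt(10)) + 80 = (-250 + 50*I*sqrt(10)) + 80 = -170 + 50*I*sqrt(10)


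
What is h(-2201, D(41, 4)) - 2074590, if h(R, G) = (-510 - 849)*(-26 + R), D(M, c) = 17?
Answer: 951903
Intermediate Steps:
h(R, G) = 35334 - 1359*R (h(R, G) = -1359*(-26 + R) = 35334 - 1359*R)
h(-2201, D(41, 4)) - 2074590 = (35334 - 1359*(-2201)) - 2074590 = (35334 + 2991159) - 2074590 = 3026493 - 2074590 = 951903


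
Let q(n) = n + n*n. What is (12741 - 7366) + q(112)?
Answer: 18031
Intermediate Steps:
q(n) = n + n²
(12741 - 7366) + q(112) = (12741 - 7366) + 112*(1 + 112) = 5375 + 112*113 = 5375 + 12656 = 18031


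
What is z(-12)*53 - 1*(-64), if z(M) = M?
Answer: -572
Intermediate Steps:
z(-12)*53 - 1*(-64) = -12*53 - 1*(-64) = -636 + 64 = -572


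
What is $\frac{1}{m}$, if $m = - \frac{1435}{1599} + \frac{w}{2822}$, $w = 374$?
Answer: $- \frac{3237}{2476} \approx -1.3074$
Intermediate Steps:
$m = - \frac{2476}{3237}$ ($m = - \frac{1435}{1599} + \frac{374}{2822} = \left(-1435\right) \frac{1}{1599} + 374 \cdot \frac{1}{2822} = - \frac{35}{39} + \frac{11}{83} = - \frac{2476}{3237} \approx -0.76491$)
$\frac{1}{m} = \frac{1}{- \frac{2476}{3237}} = - \frac{3237}{2476}$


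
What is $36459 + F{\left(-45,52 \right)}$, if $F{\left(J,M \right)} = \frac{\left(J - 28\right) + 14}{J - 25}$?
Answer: $\frac{2552189}{70} \approx 36460.0$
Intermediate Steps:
$F{\left(J,M \right)} = \frac{-14 + J}{-25 + J}$ ($F{\left(J,M \right)} = \frac{\left(-28 + J\right) + 14}{-25 + J} = \frac{-14 + J}{-25 + J}$)
$36459 + F{\left(-45,52 \right)} = 36459 + \frac{-14 - 45}{-25 - 45} = 36459 + \frac{1}{-70} \left(-59\right) = 36459 - - \frac{59}{70} = 36459 + \frac{59}{70} = \frac{2552189}{70}$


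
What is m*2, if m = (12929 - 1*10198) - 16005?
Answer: -26548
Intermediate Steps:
m = -13274 (m = (12929 - 10198) - 16005 = 2731 - 16005 = -13274)
m*2 = -13274*2 = -26548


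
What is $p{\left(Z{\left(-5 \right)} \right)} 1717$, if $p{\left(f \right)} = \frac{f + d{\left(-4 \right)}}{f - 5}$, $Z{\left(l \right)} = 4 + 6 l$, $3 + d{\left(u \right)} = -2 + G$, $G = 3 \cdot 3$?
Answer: $\frac{37774}{31} \approx 1218.5$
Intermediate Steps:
$G = 9$
$d{\left(u \right)} = 4$ ($d{\left(u \right)} = -3 + \left(-2 + 9\right) = -3 + 7 = 4$)
$p{\left(f \right)} = \frac{4 + f}{-5 + f}$ ($p{\left(f \right)} = \frac{f + 4}{f - 5} = \frac{4 + f}{-5 + f}$)
$p{\left(Z{\left(-5 \right)} \right)} 1717 = \frac{4 + \left(4 + 6 \left(-5\right)\right)}{-5 + \left(4 + 6 \left(-5\right)\right)} 1717 = \frac{4 + \left(4 - 30\right)}{-5 + \left(4 - 30\right)} 1717 = \frac{4 - 26}{-5 - 26} \cdot 1717 = \frac{1}{-31} \left(-22\right) 1717 = \left(- \frac{1}{31}\right) \left(-22\right) 1717 = \frac{22}{31} \cdot 1717 = \frac{37774}{31}$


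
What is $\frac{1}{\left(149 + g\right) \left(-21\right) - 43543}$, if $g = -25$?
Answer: $- \frac{1}{46147} \approx -2.167 \cdot 10^{-5}$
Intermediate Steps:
$\frac{1}{\left(149 + g\right) \left(-21\right) - 43543} = \frac{1}{\left(149 - 25\right) \left(-21\right) - 43543} = \frac{1}{124 \left(-21\right) - 43543} = \frac{1}{-2604 - 43543} = \frac{1}{-46147} = - \frac{1}{46147}$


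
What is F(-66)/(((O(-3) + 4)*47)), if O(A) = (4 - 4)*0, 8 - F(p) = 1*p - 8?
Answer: 41/94 ≈ 0.43617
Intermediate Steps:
F(p) = 16 - p (F(p) = 8 - (1*p - 8) = 8 - (p - 8) = 8 - (-8 + p) = 8 + (8 - p) = 16 - p)
O(A) = 0 (O(A) = 0*0 = 0)
F(-66)/(((O(-3) + 4)*47)) = (16 - 1*(-66))/(((0 + 4)*47)) = (16 + 66)/((4*47)) = 82/188 = 82*(1/188) = 41/94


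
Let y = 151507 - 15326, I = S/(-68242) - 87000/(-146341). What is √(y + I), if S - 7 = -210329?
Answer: √3395500367596383581116062/4993301261 ≈ 369.03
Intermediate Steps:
S = -210322 (S = 7 - 210329 = -210322)
I = 18357892901/4993301261 (I = -210322/(-68242) - 87000/(-146341) = -210322*(-1/68242) - 87000*(-1/146341) = 105161/34121 + 87000/146341 = 18357892901/4993301261 ≈ 3.6765)
y = 136181
√(y + I) = √(136181 + 18357892901/4993301261) = √(680011116917142/4993301261) = √3395500367596383581116062/4993301261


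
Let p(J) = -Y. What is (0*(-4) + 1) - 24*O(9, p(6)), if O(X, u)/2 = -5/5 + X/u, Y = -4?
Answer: -59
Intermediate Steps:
p(J) = 4 (p(J) = -1*(-4) = 4)
O(X, u) = -2 + 2*X/u (O(X, u) = 2*(-5/5 + X/u) = 2*(-5*⅕ + X/u) = 2*(-1 + X/u) = -2 + 2*X/u)
(0*(-4) + 1) - 24*O(9, p(6)) = (0*(-4) + 1) - 24*(-2 + 2*9/4) = (0 + 1) - 24*(-2 + 2*9*(¼)) = 1 - 24*(-2 + 9/2) = 1 - 24*5/2 = 1 - 60 = -59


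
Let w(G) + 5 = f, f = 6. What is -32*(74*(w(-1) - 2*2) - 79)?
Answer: 9632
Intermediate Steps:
w(G) = 1 (w(G) = -5 + 6 = 1)
-32*(74*(w(-1) - 2*2) - 79) = -32*(74*(1 - 2*2) - 79) = -32*(74*(1 - 4) - 79) = -32*(74*(-3) - 79) = -32*(-222 - 79) = -32*(-301) = 9632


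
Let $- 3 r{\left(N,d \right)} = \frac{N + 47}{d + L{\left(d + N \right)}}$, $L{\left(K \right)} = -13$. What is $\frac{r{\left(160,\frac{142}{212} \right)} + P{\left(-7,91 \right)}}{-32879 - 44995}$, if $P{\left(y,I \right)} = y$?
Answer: $\frac{1835}{101781318} \approx 1.8029 \cdot 10^{-5}$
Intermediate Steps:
$r{\left(N,d \right)} = - \frac{47 + N}{3 \left(-13 + d\right)}$ ($r{\left(N,d \right)} = - \frac{\left(N + 47\right) \frac{1}{d - 13}}{3} = - \frac{\left(47 + N\right) \frac{1}{-13 + d}}{3} = - \frac{\frac{1}{-13 + d} \left(47 + N\right)}{3} = - \frac{47 + N}{3 \left(-13 + d\right)}$)
$\frac{r{\left(160,\frac{142}{212} \right)} + P{\left(-7,91 \right)}}{-32879 - 44995} = \frac{\frac{-47 - 160}{3 \left(-13 + \frac{142}{212}\right)} - 7}{-32879 - 44995} = \frac{\frac{-47 - 160}{3 \left(-13 + 142 \cdot \frac{1}{212}\right)} - 7}{-77874} = \left(\frac{1}{3} \frac{1}{-13 + \frac{71}{106}} \left(-207\right) - 7\right) \left(- \frac{1}{77874}\right) = \left(\frac{1}{3} \frac{1}{- \frac{1307}{106}} \left(-207\right) - 7\right) \left(- \frac{1}{77874}\right) = \left(\frac{1}{3} \left(- \frac{106}{1307}\right) \left(-207\right) - 7\right) \left(- \frac{1}{77874}\right) = \left(\frac{7314}{1307} - 7\right) \left(- \frac{1}{77874}\right) = \left(- \frac{1835}{1307}\right) \left(- \frac{1}{77874}\right) = \frac{1835}{101781318}$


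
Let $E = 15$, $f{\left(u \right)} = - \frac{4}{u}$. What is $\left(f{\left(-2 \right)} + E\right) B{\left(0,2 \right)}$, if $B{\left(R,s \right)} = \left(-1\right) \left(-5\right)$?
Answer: $85$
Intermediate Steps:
$B{\left(R,s \right)} = 5$
$\left(f{\left(-2 \right)} + E\right) B{\left(0,2 \right)} = \left(- \frac{4}{-2} + 15\right) 5 = \left(\left(-4\right) \left(- \frac{1}{2}\right) + 15\right) 5 = \left(2 + 15\right) 5 = 17 \cdot 5 = 85$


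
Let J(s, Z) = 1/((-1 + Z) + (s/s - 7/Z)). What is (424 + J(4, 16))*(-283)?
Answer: -29882536/249 ≈ -1.2001e+5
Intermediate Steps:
J(s, Z) = 1/(Z - 7/Z) (J(s, Z) = 1/((-1 + Z) + (1 - 7/Z)) = 1/(Z - 7/Z))
(424 + J(4, 16))*(-283) = (424 + 16/(-7 + 16²))*(-283) = (424 + 16/(-7 + 256))*(-283) = (424 + 16/249)*(-283) = (105592/249)*(-283) = -29882536/249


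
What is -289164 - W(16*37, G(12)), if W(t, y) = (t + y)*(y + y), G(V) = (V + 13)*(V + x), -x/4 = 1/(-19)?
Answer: -302145004/361 ≈ -8.3697e+5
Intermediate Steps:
x = 4/19 (x = -4/(-19) = -4*(-1)/19 = -4*(-1/19) = 4/19 ≈ 0.21053)
G(V) = (13 + V)*(4/19 + V) (G(V) = (V + 13)*(V + 4/19) = (13 + V)*(4/19 + V))
W(t, y) = 2*y*(t + y) (W(t, y) = (t + y)*(2*y) = 2*y*(t + y))
-289164 - W(16*37, G(12)) = -289164 - 2*(52/19 + 12**2 + (251/19)*12)*(16*37 + (52/19 + 12**2 + (251/19)*12)) = -289164 - 2*(52/19 + 144 + 3012/19)*(592 + (52/19 + 144 + 3012/19)) = -289164 - 2*5800*(592 + 5800/19)/19 = -289164 - 2*5800*17048/(19*19) = -289164 - 1*197756800/361 = -289164 - 197756800/361 = -302145004/361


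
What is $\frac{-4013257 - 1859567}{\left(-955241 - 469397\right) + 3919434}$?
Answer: $- \frac{1468206}{623699} \approx -2.354$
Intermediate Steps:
$\frac{-4013257 - 1859567}{\left(-955241 - 469397\right) + 3919434} = - \frac{5872824}{-1424638 + 3919434} = - \frac{5872824}{2494796} = \left(-5872824\right) \frac{1}{2494796} = - \frac{1468206}{623699}$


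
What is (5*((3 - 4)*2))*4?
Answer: -40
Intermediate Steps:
(5*((3 - 4)*2))*4 = (5*(-1*2))*4 = (5*(-2))*4 = -10*4 = -40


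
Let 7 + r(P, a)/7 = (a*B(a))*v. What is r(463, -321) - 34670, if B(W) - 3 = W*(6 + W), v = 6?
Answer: -1363307595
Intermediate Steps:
B(W) = 3 + W*(6 + W)
r(P, a) = -49 + 42*a*(3 + a² + 6*a) (r(P, a) = -49 + 7*((a*(3 + a² + 6*a))*6) = -49 + 7*(6*a*(3 + a² + 6*a)) = -49 + 42*a*(3 + a² + 6*a))
r(463, -321) - 34670 = (-49 + 42*(-321)*(3 + (-321)² + 6*(-321))) - 34670 = (-49 + 42*(-321)*(3 + 103041 - 1926)) - 34670 = (-49 + 42*(-321)*101118) - 34670 = (-49 - 1363272876) - 34670 = -1363272925 - 34670 = -1363307595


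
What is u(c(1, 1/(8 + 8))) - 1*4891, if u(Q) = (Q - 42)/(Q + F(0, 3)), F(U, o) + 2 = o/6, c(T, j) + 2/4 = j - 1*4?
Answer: -463902/95 ≈ -4883.2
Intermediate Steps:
c(T, j) = -9/2 + j (c(T, j) = -½ + (j - 1*4) = -½ + (j - 4) = -½ + (-4 + j) = -9/2 + j)
F(U, o) = -2 + o/6
u(Q) = (-42 + Q)/(-3/2 + Q) (u(Q) = (Q - 42)/(Q + (-2 + (⅙)*3)) = (-42 + Q)/(Q + (-2 + ½)) = (-42 + Q)/(Q - 3/2) = (-42 + Q)/(-3/2 + Q))
u(c(1, 1/(8 + 8))) - 1*4891 = 2*(-42 + (-9/2 + 1/(8 + 8)))/(-3 + 2*(-9/2 + 1/(8 + 8))) - 1*4891 = 2*(-42 + (-9/2 + 1/16))/(-3 + 2*(-9/2 + 1/16)) - 4891 = 2*(-42 - 71/16)/(-3 + 2*(-71/16)) - 4891 = 2*(-743/16)/(-3 - 71/8) - 4891 = 2*(-743/16)/(-95/8) - 4891 = 2*(-8/95)*(-743/16) - 4891 = 743/95 - 4891 = -463902/95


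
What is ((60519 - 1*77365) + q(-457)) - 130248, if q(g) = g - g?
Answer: -147094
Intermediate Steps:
q(g) = 0
((60519 - 1*77365) + q(-457)) - 130248 = ((60519 - 1*77365) + 0) - 130248 = ((60519 - 77365) + 0) - 130248 = (-16846 + 0) - 130248 = -16846 - 130248 = -147094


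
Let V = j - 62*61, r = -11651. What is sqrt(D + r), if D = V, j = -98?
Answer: I*sqrt(15531) ≈ 124.62*I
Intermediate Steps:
V = -3880 (V = -98 - 62*61 = -98 - 3782 = -3880)
D = -3880
sqrt(D + r) = sqrt(-3880 - 11651) = sqrt(-15531) = I*sqrt(15531)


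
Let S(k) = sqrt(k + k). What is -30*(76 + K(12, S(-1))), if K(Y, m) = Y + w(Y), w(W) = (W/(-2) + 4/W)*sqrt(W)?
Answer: -2640 + 340*sqrt(3) ≈ -2051.1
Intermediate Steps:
S(k) = sqrt(2)*sqrt(k) (S(k) = sqrt(2*k) = sqrt(2)*sqrt(k))
w(W) = sqrt(W)*(4/W - W/2) (w(W) = (W*(-1/2) + 4/W)*sqrt(W) = (-W/2 + 4/W)*sqrt(W) = (4/W - W/2)*sqrt(W) = sqrt(W)*(4/W - W/2))
K(Y, m) = Y + (8 - Y**2)/(2*sqrt(Y))
-30*(76 + K(12, S(-1))) = -30*(76 + (12 + 4/sqrt(12) - 12*sqrt(3))) = -30*(76 + (12 + 4*(sqrt(3)/6) - 12*sqrt(3))) = -30*(76 + (12 + 2*sqrt(3)/3 - 12*sqrt(3))) = -30*(76 + (12 - 34*sqrt(3)/3)) = -30*(88 - 34*sqrt(3)/3) = -2640 + 340*sqrt(3)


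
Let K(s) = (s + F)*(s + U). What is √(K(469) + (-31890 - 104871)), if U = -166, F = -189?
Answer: 9*I*√641 ≈ 227.86*I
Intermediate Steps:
K(s) = (-189 + s)*(-166 + s) (K(s) = (s - 189)*(s - 166) = (-189 + s)*(-166 + s))
√(K(469) + (-31890 - 104871)) = √((31374 + 469² - 355*469) + (-31890 - 104871)) = √((31374 + 219961 - 166495) - 136761) = √(84840 - 136761) = √(-51921) = 9*I*√641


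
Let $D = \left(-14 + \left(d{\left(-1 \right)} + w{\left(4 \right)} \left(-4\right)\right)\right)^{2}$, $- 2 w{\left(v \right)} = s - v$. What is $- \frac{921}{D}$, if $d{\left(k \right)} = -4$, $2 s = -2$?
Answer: $- \frac{921}{784} \approx -1.1747$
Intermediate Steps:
$s = -1$ ($s = \frac{1}{2} \left(-2\right) = -1$)
$w{\left(v \right)} = \frac{1}{2} + \frac{v}{2}$ ($w{\left(v \right)} = - \frac{-1 - v}{2} = \frac{1}{2} + \frac{v}{2}$)
$D = 784$ ($D = \left(-14 + \left(-4 + \left(\frac{1}{2} + \frac{1}{2} \cdot 4\right) \left(-4\right)\right)\right)^{2} = \left(-14 + \left(-4 + \left(\frac{1}{2} + 2\right) \left(-4\right)\right)\right)^{2} = \left(-14 + \left(-4 + \frac{5}{2} \left(-4\right)\right)\right)^{2} = \left(-14 - 14\right)^{2} = \left(-28\right)^{2} = 784$)
$- \frac{921}{D} = - \frac{921}{784}$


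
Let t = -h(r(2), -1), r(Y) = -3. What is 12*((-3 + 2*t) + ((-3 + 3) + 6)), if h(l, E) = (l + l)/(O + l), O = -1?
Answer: 0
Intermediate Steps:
h(l, E) = 2*l/(-1 + l) (h(l, E) = (l + l)/(-1 + l) = (2*l)/(-1 + l) = 2*l/(-1 + l))
t = -3/2 (t = -2*(-3)/(-1 - 3) = -2*(-3)/(-4) = -2*(-3)*(-1)/4 = -1*3/2 = -3/2 ≈ -1.5000)
12*((-3 + 2*t) + ((-3 + 3) + 6)) = 12*((-3 + 2*(-3/2)) + ((-3 + 3) + 6)) = 12*((-3 - 3) + (0 + 6)) = 12*(-6 + 6) = 12*0 = 0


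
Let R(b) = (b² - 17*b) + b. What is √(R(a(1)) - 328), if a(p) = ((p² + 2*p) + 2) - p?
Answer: 2*I*√94 ≈ 19.391*I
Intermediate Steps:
a(p) = 2 + p + p² (a(p) = (2 + p² + 2*p) - p = 2 + p + p²)
R(b) = b² - 16*b
√(R(a(1)) - 328) = √((2 + 1 + 1²)*(-16 + (2 + 1 + 1²)) - 328) = √((2 + 1 + 1)*(-16 + (2 + 1 + 1)) - 328) = √(4*(-16 + 4) - 328) = √(4*(-12) - 328) = √(-48 - 328) = √(-376) = 2*I*√94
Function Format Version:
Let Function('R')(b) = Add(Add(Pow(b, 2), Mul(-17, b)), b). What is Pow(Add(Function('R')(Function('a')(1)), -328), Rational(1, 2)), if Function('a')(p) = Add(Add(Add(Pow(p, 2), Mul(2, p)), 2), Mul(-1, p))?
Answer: Mul(2, I, Pow(94, Rational(1, 2))) ≈ Mul(19.391, I)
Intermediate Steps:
Function('a')(p) = Add(2, p, Pow(p, 2)) (Function('a')(p) = Add(Add(2, Pow(p, 2), Mul(2, p)), Mul(-1, p)) = Add(2, p, Pow(p, 2)))
Function('R')(b) = Add(Pow(b, 2), Mul(-16, b))
Pow(Add(Function('R')(Function('a')(1)), -328), Rational(1, 2)) = Pow(Add(Mul(Add(2, 1, Pow(1, 2)), Add(-16, Add(2, 1, Pow(1, 2)))), -328), Rational(1, 2)) = Pow(Add(Mul(Add(2, 1, 1), Add(-16, Add(2, 1, 1))), -328), Rational(1, 2)) = Pow(Add(Mul(4, Add(-16, 4)), -328), Rational(1, 2)) = Pow(Add(Mul(4, -12), -328), Rational(1, 2)) = Pow(Add(-48, -328), Rational(1, 2)) = Pow(-376, Rational(1, 2)) = Mul(2, I, Pow(94, Rational(1, 2)))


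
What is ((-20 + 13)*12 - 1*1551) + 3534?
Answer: 1899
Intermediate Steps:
((-20 + 13)*12 - 1*1551) + 3534 = (-7*12 - 1551) + 3534 = (-84 - 1551) + 3534 = -1635 + 3534 = 1899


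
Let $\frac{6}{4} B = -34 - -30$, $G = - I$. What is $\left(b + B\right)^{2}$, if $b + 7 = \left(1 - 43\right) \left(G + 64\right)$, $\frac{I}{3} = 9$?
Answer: $\frac{22005481}{9} \approx 2.4451 \cdot 10^{6}$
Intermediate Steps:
$I = 27$ ($I = 3 \cdot 9 = 27$)
$G = -27$ ($G = \left(-1\right) 27 = -27$)
$B = - \frac{8}{3}$ ($B = \frac{2 \left(-34 - -30\right)}{3} = \frac{2 \left(-34 + 30\right)}{3} = \frac{2}{3} \left(-4\right) = - \frac{8}{3} \approx -2.6667$)
$b = -1561$ ($b = -7 + \left(1 - 43\right) \left(-27 + 64\right) = -7 - 1554 = -1561$)
$\left(b + B\right)^{2} = \left(-1561 - \frac{8}{3}\right)^{2} = \left(- \frac{4691}{3}\right)^{2} = \frac{22005481}{9}$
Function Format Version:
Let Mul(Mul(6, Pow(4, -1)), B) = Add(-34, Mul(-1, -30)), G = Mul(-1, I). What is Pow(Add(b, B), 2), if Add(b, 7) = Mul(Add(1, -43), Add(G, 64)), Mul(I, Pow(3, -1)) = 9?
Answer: Rational(22005481, 9) ≈ 2.4451e+6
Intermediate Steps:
I = 27 (I = Mul(3, 9) = 27)
G = -27 (G = Mul(-1, 27) = -27)
B = Rational(-8, 3) (B = Mul(Rational(2, 3), Add(-34, Mul(-1, -30))) = Mul(Rational(2, 3), Add(-34, 30)) = Mul(Rational(2, 3), -4) = Rational(-8, 3) ≈ -2.6667)
b = -1561 (b = Add(-7, Mul(Add(1, -43), Add(-27, 64))) = Add(-7, Mul(-42, 37)) = Add(-7, -1554) = -1561)
Pow(Add(b, B), 2) = Pow(Add(-1561, Rational(-8, 3)), 2) = Pow(Rational(-4691, 3), 2) = Rational(22005481, 9)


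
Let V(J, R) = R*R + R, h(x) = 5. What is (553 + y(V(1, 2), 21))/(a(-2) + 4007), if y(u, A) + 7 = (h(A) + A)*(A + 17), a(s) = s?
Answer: 1534/4005 ≈ 0.38302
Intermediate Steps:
V(J, R) = R + R**2 (V(J, R) = R**2 + R = R + R**2)
y(u, A) = -7 + (5 + A)*(17 + A) (y(u, A) = -7 + (5 + A)*(A + 17) = -7 + (5 + A)*(17 + A))
(553 + y(V(1, 2), 21))/(a(-2) + 4007) = (553 + (78 + 21**2 + 22*21))/(-2 + 4007) = (553 + (78 + 441 + 462))/4005 = (553 + 981)*(1/4005) = 1534*(1/4005) = 1534/4005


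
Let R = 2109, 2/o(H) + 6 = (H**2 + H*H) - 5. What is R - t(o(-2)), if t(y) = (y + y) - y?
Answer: 6329/3 ≈ 2109.7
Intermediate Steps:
o(H) = 2/(-11 + 2*H**2) (o(H) = 2/(-6 + ((H**2 + H*H) - 5)) = 2/(-6 + ((H**2 + H**2) - 5)) = 2/(-6 + (2*H**2 - 5)) = 2/(-6 + (-5 + 2*H**2)) = 2/(-11 + 2*H**2))
t(y) = y (t(y) = 2*y - y = y)
R - t(o(-2)) = 2109 - 2/(-11 + 2*(-2)**2) = 2109 - 2/(-11 + 2*4) = 2109 - 2/(-11 + 8) = 2109 - 2/(-3) = 2109 - 2*(-1)/3 = 2109 - 1*(-2/3) = 2109 + 2/3 = 6329/3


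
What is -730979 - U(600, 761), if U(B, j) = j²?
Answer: -1310100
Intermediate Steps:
-730979 - U(600, 761) = -730979 - 1*761² = -730979 - 1*579121 = -730979 - 579121 = -1310100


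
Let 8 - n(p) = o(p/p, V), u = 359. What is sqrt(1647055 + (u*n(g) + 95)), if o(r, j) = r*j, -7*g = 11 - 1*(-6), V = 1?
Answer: sqrt(1649663) ≈ 1284.4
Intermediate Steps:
g = -17/7 (g = -(11 - 1*(-6))/7 = -(11 + 6)/7 = -1/7*17 = -17/7 ≈ -2.4286)
o(r, j) = j*r
n(p) = 7 (n(p) = 8 - p/p = 8 - 1 = 7)
sqrt(1647055 + (u*n(g) + 95)) = sqrt(1647055 + (359*7 + 95)) = sqrt(1647055 + (2513 + 95)) = sqrt(1647055 + 2608) = sqrt(1649663)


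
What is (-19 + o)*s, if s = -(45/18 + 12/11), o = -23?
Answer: 1659/11 ≈ 150.82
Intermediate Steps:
s = -79/22 (s = -(45*(1/18) + 12*(1/11)) = -(5/2 + 12/11) = -1*79/22 = -79/22 ≈ -3.5909)
(-19 + o)*s = (-19 - 23)*(-79/22) = -42*(-79/22) = 1659/11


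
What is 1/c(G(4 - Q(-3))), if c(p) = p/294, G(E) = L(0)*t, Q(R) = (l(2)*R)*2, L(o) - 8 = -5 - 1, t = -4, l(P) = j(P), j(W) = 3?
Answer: -147/4 ≈ -36.750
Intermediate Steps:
l(P) = 3
L(o) = 2 (L(o) = 8 + (-5 - 1) = 8 - 6 = 2)
Q(R) = 6*R (Q(R) = (3*R)*2 = 6*R)
G(E) = -8 (G(E) = 2*(-4) = -8)
c(p) = p/294 (c(p) = p*(1/294) = p/294)
1/c(G(4 - Q(-3))) = 1/((1/294)*(-8)) = 1/(-4/147) = -147/4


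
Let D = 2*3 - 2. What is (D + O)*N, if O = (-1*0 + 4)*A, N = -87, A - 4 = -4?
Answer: -348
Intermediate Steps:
A = 0 (A = 4 - 4 = 0)
D = 4 (D = 6 - 2 = 4)
O = 0 (O = (-1*0 + 4)*0 = (0 + 4)*0 = 4*0 = 0)
(D + O)*N = (4 + 0)*(-87) = 4*(-87) = -348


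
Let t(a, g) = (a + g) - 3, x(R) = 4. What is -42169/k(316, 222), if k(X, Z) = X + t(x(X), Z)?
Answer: -42169/539 ≈ -78.236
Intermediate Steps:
t(a, g) = -3 + a + g
k(X, Z) = 1 + X + Z (k(X, Z) = X + (-3 + 4 + Z) = X + (1 + Z) = 1 + X + Z)
-42169/k(316, 222) = -42169/(1 + 316 + 222) = -42169/539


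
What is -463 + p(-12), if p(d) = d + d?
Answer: -487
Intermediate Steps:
p(d) = 2*d
-463 + p(-12) = -463 + 2*(-12) = -463 - 24 = -487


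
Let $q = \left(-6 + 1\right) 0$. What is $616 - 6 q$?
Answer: $616$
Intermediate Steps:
$q = 0$ ($q = \left(-5\right) 0 = 0$)
$616 - 6 q = 616 - 0 = 616 + 0 = 616$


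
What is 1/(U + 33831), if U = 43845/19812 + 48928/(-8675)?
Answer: 57289700/1937971505313 ≈ 2.9562e-5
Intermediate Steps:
U = -196335387/57289700 (U = 43845*(1/19812) + 48928*(-1/8675) = 14615/6604 - 48928/8675 = -196335387/57289700 ≈ -3.4271)
1/(U + 33831) = 1/(-196335387/57289700 + 33831) = 1/(1937971505313/57289700) = 57289700/1937971505313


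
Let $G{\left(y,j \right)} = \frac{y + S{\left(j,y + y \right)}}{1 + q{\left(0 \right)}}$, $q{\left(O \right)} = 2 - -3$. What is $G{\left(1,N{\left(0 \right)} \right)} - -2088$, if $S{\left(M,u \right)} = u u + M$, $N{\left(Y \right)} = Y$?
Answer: $\frac{12533}{6} \approx 2088.8$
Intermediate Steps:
$S{\left(M,u \right)} = M + u^{2}$ ($S{\left(M,u \right)} = u^{2} + M = M + u^{2}$)
$q{\left(O \right)} = 5$ ($q{\left(O \right)} = 2 + 3 = 5$)
$G{\left(y,j \right)} = \frac{j}{6} + \frac{y}{6} + \frac{2 y^{2}}{3}$ ($G{\left(y,j \right)} = \frac{y + \left(j + \left(y + y\right)^{2}\right)}{1 + 5} = \frac{y + \left(j + \left(2 y\right)^{2}\right)}{6} = \left(y + \left(j + 4 y^{2}\right)\right) \frac{1}{6} = \left(j + y + 4 y^{2}\right) \frac{1}{6} = \frac{j}{6} + \frac{y}{6} + \frac{2 y^{2}}{3}$)
$G{\left(1,N{\left(0 \right)} \right)} - -2088 = \left(\frac{1}{6} \cdot 0 + \frac{1}{6} \cdot 1 + \frac{2 \cdot 1^{2}}{3}\right) - -2088 = \left(0 + \frac{1}{6} + \frac{2}{3} \cdot 1\right) + 2088 = \left(0 + \frac{1}{6} + \frac{2}{3}\right) + 2088 = \frac{5}{6} + 2088 = \frac{12533}{6}$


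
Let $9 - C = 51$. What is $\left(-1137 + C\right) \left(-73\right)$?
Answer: $86067$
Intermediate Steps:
$C = -42$ ($C = 9 - 51 = -42$)
$\left(-1137 + C\right) \left(-73\right) = \left(-1137 - 42\right) \left(-73\right) = \left(-1179\right) \left(-73\right) = 86067$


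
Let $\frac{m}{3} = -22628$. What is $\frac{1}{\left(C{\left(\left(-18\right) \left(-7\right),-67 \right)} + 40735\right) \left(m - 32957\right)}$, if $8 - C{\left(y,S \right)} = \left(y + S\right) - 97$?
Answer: $- \frac{1}{4112396821} \approx -2.4317 \cdot 10^{-10}$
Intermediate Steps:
$C{\left(y,S \right)} = 105 - S - y$ ($C{\left(y,S \right)} = 8 - \left(\left(y + S\right) - 97\right) = 8 - \left(\left(S + y\right) - 97\right) = 8 - \left(-97 + S + y\right) = 105 - S - y$)
$m = -67884$ ($m = 3 \left(-22628\right) = -67884$)
$\frac{1}{\left(C{\left(\left(-18\right) \left(-7\right),-67 \right)} + 40735\right) \left(m - 32957\right)} = \frac{1}{\left(\left(105 - -67 - \left(-18\right) \left(-7\right)\right) + 40735\right) \left(-67884 - 32957\right)} = \frac{1}{\left(\left(105 + 67 - 126\right) + 40735\right) \left(-100841\right)} = \frac{1}{\left(46 + 40735\right) \left(-100841\right)} = \frac{1}{40781 \left(-100841\right)} = \frac{1}{-4112396821} = - \frac{1}{4112396821}$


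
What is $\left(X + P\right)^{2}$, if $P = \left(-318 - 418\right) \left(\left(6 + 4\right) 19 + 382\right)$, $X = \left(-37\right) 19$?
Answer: $177826673025$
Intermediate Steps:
$X = -703$
$P = -420992$ ($P = - 736 \left(10 \cdot 19 + 382\right) = - 736 \left(190 + 382\right) = \left(-736\right) 572 = -420992$)
$\left(X + P\right)^{2} = \left(-703 - 420992\right)^{2} = \left(-421695\right)^{2} = 177826673025$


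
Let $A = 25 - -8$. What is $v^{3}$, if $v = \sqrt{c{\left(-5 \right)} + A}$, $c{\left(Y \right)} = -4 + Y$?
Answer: $48 \sqrt{6} \approx 117.58$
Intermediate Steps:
$A = 33$ ($A = 25 + 8 = 33$)
$v = 2 \sqrt{6}$ ($v = \sqrt{\left(-4 - 5\right) + 33} = \sqrt{-9 + 33} = \sqrt{24} = 2 \sqrt{6} \approx 4.899$)
$v^{3} = \left(2 \sqrt{6}\right)^{3} = 48 \sqrt{6}$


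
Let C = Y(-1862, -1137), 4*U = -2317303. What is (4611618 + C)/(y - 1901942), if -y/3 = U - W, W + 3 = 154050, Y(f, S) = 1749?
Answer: 18453468/1192705 ≈ 15.472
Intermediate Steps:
U = -2317303/4 (U = (¼)*(-2317303) = -2317303/4 ≈ -5.7933e+5)
W = 154047 (W = -3 + 154050 = 154047)
C = 1749
y = 8800473/4 (y = -3*(-2317303/4 - 1*154047) = -3*(-2317303/4 - 154047) = -3*(-2933491/4) = 8800473/4 ≈ 2.2001e+6)
(4611618 + C)/(y - 1901942) = (4611618 + 1749)/(8800473/4 - 1901942) = 4613367/(1192705/4) = 4613367*(4/1192705) = 18453468/1192705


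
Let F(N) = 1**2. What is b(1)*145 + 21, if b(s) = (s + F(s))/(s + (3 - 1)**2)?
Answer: 79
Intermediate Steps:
F(N) = 1
b(s) = (1 + s)/(4 + s) (b(s) = (s + 1)/(s + (3 - 1)**2) = (1 + s)/(s + 2**2) = (1 + s)/(s + 4) = (1 + s)/(4 + s))
b(1)*145 + 21 = ((1 + 1)/(4 + 1))*145 + 21 = (2/5)*145 + 21 = 58 + 21 = 79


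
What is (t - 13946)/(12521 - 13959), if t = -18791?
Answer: 32737/1438 ≈ 22.766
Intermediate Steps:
(t - 13946)/(12521 - 13959) = (-18791 - 13946)/(12521 - 13959) = -32737/(-1438) = -32737*(-1/1438) = 32737/1438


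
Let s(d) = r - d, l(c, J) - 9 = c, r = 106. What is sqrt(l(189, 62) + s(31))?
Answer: sqrt(273) ≈ 16.523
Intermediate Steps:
l(c, J) = 9 + c
s(d) = 106 - d
sqrt(l(189, 62) + s(31)) = sqrt((9 + 189) + (106 - 1*31)) = sqrt(198 + (106 - 31)) = sqrt(198 + 75) = sqrt(273)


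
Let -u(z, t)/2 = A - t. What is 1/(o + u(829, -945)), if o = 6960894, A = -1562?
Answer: 1/6962128 ≈ 1.4363e-7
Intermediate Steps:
u(z, t) = 3124 + 2*t (u(z, t) = -2*(-1562 - t) = 3124 + 2*t)
1/(o + u(829, -945)) = 1/(6960894 + (3124 + 2*(-945))) = 1/(6960894 + (3124 - 1890)) = 1/(6960894 + 1234) = 1/6962128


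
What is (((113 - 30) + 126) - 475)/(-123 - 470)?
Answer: 266/593 ≈ 0.44857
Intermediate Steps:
(((113 - 30) + 126) - 475)/(-123 - 470) = ((83 + 126) - 475)/(-593) = (209 - 475)*(-1/593) = -266*(-1/593) = 266/593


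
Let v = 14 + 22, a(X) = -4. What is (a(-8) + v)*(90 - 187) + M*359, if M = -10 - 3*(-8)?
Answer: 1922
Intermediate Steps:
v = 36
M = 14 (M = -10 + 24 = 14)
(a(-8) + v)*(90 - 187) + M*359 = (-4 + 36)*(90 - 187) + 14*359 = 32*(-97) + 5026 = -3104 + 5026 = 1922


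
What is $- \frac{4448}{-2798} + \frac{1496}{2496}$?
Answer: $\frac{955501}{436488} \approx 2.1891$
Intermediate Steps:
$- \frac{4448}{-2798} + \frac{1496}{2496} = \left(-4448\right) \left(- \frac{1}{2798}\right) + 1496 \cdot \frac{1}{2496} = \frac{2224}{1399} + \frac{187}{312} = \frac{955501}{436488}$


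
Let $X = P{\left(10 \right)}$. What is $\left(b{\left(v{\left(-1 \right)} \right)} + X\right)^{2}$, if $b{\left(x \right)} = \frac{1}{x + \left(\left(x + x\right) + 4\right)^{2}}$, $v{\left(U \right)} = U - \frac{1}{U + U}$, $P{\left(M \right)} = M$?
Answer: $\frac{29584}{289} \approx 102.37$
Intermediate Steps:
$X = 10$
$v{\left(U \right)} = U - \frac{1}{2 U}$
$b{\left(x \right)} = \frac{1}{x + \left(4 + 2 x\right)^{2}}$ ($b{\left(x \right)} = \frac{1}{x + \left(2 x + 4\right)^{2}} = \frac{1}{x + \left(4 + 2 x\right)^{2}}$)
$\left(b{\left(v{\left(-1 \right)} \right)} + X\right)^{2} = \left(\frac{1}{\left(-1 - \frac{1}{2 \left(-1\right)}\right) + 4 \left(2 - \left(1 + \frac{1}{2 \left(-1\right)}\right)\right)^{2}} + 10\right)^{2} = \left(\frac{1}{\left(-1 - - \frac{1}{2}\right) + 4 \left(2 - \frac{1}{2}\right)^{2}} + 10\right)^{2} = \left(\frac{1}{\left(-1 + \frac{1}{2}\right) + 4 \left(2 + \left(-1 + \frac{1}{2}\right)\right)^{2}} + 10\right)^{2} = \left(\frac{1}{- \frac{1}{2} + 4 \left(2 - \frac{1}{2}\right)^{2}} + 10\right)^{2} = \left(\frac{1}{- \frac{1}{2} + 4 \left(\frac{3}{2}\right)^{2}} + 10\right)^{2} = \left(\frac{1}{- \frac{1}{2} + 4 \cdot \frac{9}{4}} + 10\right)^{2} = \left(\frac{1}{- \frac{1}{2} + 9} + 10\right)^{2} = \left(\frac{1}{\frac{17}{2}} + 10\right)^{2} = \left(\frac{2}{17} + 10\right)^{2} = \left(\frac{172}{17}\right)^{2} = \frac{29584}{289}$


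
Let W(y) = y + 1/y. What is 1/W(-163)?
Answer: -163/26570 ≈ -0.0061347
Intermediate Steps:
1/W(-163) = 1/(-163 + 1/(-163)) = 1/(-163 - 1/163) = 1/(-26570/163) = -163/26570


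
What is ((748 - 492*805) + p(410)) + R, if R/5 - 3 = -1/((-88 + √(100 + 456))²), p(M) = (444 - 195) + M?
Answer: -5097474335743/12916836 - 110*√139/3229209 ≈ -3.9464e+5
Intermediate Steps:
p(M) = 249 + M
R = 15 - 5/(-88 + 2*√139)² (R = 15 + 5*(-1/((-88 + √(100 + 456))²)) = 15 + 5*(-1/((-88 + √556)²)) = 15 + 5*(-1/((-88 + 2*√139)²)) = 15 + 5*(-1/(-88 + 2*√139)²) = 15 - 5/(-88 + 2*√139)² ≈ 14.999)
((748 - 492*805) + p(410)) + R = ((748 - 492*805) + (249 + 410)) + (193742165/12916836 - 110*√139/3229209) = ((748 - 396060) + 659) + (193742165/12916836 - 110*√139/3229209) = (-395312 + 659) + (193742165/12916836 - 110*√139/3229209) = -394653 + (193742165/12916836 - 110*√139/3229209) = -5097474335743/12916836 - 110*√139/3229209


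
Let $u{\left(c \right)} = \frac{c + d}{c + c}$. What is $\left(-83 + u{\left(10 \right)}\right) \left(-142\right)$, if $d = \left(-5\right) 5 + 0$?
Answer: $\frac{23785}{2} \approx 11893.0$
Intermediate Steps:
$d = -25$ ($d = -25 + 0 = -25$)
$u{\left(c \right)} = \frac{-25 + c}{2 c}$ ($u{\left(c \right)} = \frac{c - 25}{c + c} = \frac{-25 + c}{2 c}$)
$\left(-83 + u{\left(10 \right)}\right) \left(-142\right) = \left(-83 + \frac{-25 + 10}{2 \cdot 10}\right) \left(-142\right) = \left(-83 + \frac{1}{2} \cdot \frac{1}{10} \left(-15\right)\right) \left(-142\right) = \left(-83 - \frac{3}{4}\right) \left(-142\right) = \left(- \frac{335}{4}\right) \left(-142\right) = \frac{23785}{2}$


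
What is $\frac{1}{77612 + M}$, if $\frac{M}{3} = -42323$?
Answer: $- \frac{1}{49357} \approx -2.0261 \cdot 10^{-5}$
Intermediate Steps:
$M = -126969$ ($M = 3 \left(-42323\right) = -126969$)
$\frac{1}{77612 + M} = \frac{1}{77612 - 126969} = \frac{1}{-49357} = - \frac{1}{49357}$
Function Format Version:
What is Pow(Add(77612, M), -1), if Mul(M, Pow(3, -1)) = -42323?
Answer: Rational(-1, 49357) ≈ -2.0261e-5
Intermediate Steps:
M = -126969 (M = Mul(3, -42323) = -126969)
Pow(Add(77612, M), -1) = Pow(Add(77612, -126969), -1) = Pow(-49357, -1) = Rational(-1, 49357)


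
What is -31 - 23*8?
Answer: -215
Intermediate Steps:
-31 - 23*8 = -31 - 184 = -215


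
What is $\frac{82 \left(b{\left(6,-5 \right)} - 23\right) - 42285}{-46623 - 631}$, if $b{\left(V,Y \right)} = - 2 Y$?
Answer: $\frac{43351}{47254} \approx 0.9174$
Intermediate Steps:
$\frac{82 \left(b{\left(6,-5 \right)} - 23\right) - 42285}{-46623 - 631} = \frac{82 \left(\left(-2\right) \left(-5\right) - 23\right) - 42285}{-46623 - 631} = \frac{82 \left(10 - 23\right) - 42285}{-46623 + \left(-15875 + 15244\right)} = \frac{82 \left(-13\right) - 42285}{-46623 - 631} = \frac{-1066 - 42285}{-47254} = \left(-43351\right) \left(- \frac{1}{47254}\right) = \frac{43351}{47254}$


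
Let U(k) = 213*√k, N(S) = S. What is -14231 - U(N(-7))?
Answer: -14231 - 213*I*√7 ≈ -14231.0 - 563.54*I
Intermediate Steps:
-14231 - U(N(-7)) = -14231 - 213*√(-7) = -14231 - 213*I*√7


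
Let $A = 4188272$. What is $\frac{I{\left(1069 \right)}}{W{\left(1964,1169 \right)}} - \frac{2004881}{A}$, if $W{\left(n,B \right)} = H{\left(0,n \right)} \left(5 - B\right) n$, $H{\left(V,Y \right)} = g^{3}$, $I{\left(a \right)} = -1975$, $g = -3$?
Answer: $- \frac{1933730212043}{4039365318516} \approx -0.47872$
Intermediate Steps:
$H{\left(V,Y \right)} = -27$ ($H{\left(V,Y \right)} = \left(-3\right)^{3} = -27$)
$W{\left(n,B \right)} = - 27 n \left(5 - B\right)$ ($W{\left(n,B \right)} = - 27 \left(5 - B\right) n = - 27 n \left(5 - B\right)$)
$\frac{I{\left(1069 \right)}}{W{\left(1964,1169 \right)}} - \frac{2004881}{A} = - \frac{1975}{27 \cdot 1964 \left(-5 + 1169\right)} - \frac{2004881}{4188272} = - \frac{1975}{27 \cdot 1964 \cdot 1164} - \frac{2004881}{4188272} = - \frac{1975}{61724592} - \frac{2004881}{4188272} = - \frac{1933730212043}{4039365318516}$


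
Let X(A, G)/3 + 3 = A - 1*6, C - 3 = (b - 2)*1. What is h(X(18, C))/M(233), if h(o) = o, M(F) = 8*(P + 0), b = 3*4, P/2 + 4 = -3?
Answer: -27/112 ≈ -0.24107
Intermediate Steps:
P = -14 (P = -8 + 2*(-3) = -8 - 6 = -14)
b = 12
C = 13 (C = 3 + (12 - 2)*1 = 3 + 10*1 = 3 + 10 = 13)
X(A, G) = -27 + 3*A (X(A, G) = -9 + 3*(A - 1*6) = -9 + 3*(A - 6) = -9 + 3*(-6 + A) = -9 + (-18 + 3*A) = -27 + 3*A)
M(F) = -112 (M(F) = 8*(-14 + 0) = 8*(-14) = -112)
h(X(18, C))/M(233) = (-27 + 3*18)/(-112) = (-27 + 54)*(-1/112) = 27*(-1/112) = -27/112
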